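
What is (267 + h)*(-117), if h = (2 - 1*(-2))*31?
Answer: -45747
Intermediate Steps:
h = 124 (h = (2 + 2)*31 = 4*31 = 124)
(267 + h)*(-117) = (267 + 124)*(-117) = 391*(-117) = -45747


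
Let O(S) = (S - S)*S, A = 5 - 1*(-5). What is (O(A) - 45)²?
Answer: 2025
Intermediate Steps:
A = 10 (A = 5 + 5 = 10)
O(S) = 0 (O(S) = 0*S = 0)
(O(A) - 45)² = (0 - 45)² = (-45)² = 2025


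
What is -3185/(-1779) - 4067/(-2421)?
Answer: 4982026/1435653 ≈ 3.4702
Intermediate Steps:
-3185/(-1779) - 4067/(-2421) = -3185*(-1/1779) - 4067*(-1/2421) = 3185/1779 + 4067/2421 = 4982026/1435653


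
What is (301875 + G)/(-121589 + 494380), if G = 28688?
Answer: 330563/372791 ≈ 0.88672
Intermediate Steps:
(301875 + G)/(-121589 + 494380) = (301875 + 28688)/(-121589 + 494380) = 330563/372791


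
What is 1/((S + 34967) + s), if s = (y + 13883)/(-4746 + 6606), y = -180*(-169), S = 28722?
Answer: 1860/118505843 ≈ 1.5695e-5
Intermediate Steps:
y = 30420
s = 44303/1860 (s = (30420 + 13883)/(-4746 + 6606) = 44303/1860 ≈ 23.819)
1/((S + 34967) + s) = 1/((28722 + 34967) + 44303/1860) = 1/(63689 + 44303/1860) = 1/(118505843/1860) = 1860/118505843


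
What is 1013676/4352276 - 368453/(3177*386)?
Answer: -90128992339/1334322952218 ≈ -0.067547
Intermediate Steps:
1013676/4352276 - 368453/(3177*386) = 1013676*(1/4352276) - 368453/1226322 = 253419/1088069 - 368453*1/1226322 = 253419/1088069 - 368453/1226322 = -90128992339/1334322952218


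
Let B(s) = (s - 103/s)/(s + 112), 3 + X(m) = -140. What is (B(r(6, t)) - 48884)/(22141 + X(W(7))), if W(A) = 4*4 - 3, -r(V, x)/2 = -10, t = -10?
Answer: -3910711/1759840 ≈ -2.2222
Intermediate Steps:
r(V, x) = 20 (r(V, x) = -2*(-10) = 20)
W(A) = 13 (W(A) = 16 - 3 = 13)
X(m) = -143 (X(m) = -3 - 140 = -143)
B(s) = (s - 103/s)/(112 + s)
(B(r(6, t)) - 48884)/(22141 + X(W(7))) = ((-103 + 20²)/(20*(112 + 20)) - 48884)/(22141 - 143) = ((1/20)*(-103 + 400)/132 - 48884)/21998 = ((1/20)*(1/132)*297 - 48884)*(1/21998) = (9/80 - 48884)*(1/21998) = -3910711/80*1/21998 = -3910711/1759840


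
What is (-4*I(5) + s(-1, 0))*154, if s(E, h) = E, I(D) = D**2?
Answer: -15554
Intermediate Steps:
(-4*I(5) + s(-1, 0))*154 = (-4*5**2 - 1)*154 = (-4*25 - 1)*154 = (-100 - 1)*154 = -101*154 = -15554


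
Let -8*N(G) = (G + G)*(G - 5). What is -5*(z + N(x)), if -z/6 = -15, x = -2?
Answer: -865/2 ≈ -432.50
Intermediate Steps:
z = 90 (z = -6*(-15) = 90)
N(G) = -G*(-5 + G)/4 (N(G) = -(G + G)*(G - 5)/8 = -2*G*(-5 + G)/8 = -G*(-5 + G)/4)
-5*(z + N(x)) = -5*(90 + (¼)*(-2)*(5 - 1*(-2))) = -5*(90 + (¼)*(-2)*(5 + 2)) = -5*(90 + (¼)*(-2)*7) = -5*(90 - 7/2) = -5*173/2 = -865/2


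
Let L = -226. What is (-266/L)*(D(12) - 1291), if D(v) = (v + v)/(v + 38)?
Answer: -4290979/2825 ≈ -1518.9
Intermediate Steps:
D(v) = 2*v/(38 + v) (D(v) = (2*v)/(38 + v) = 2*v/(38 + v))
(-266/L)*(D(12) - 1291) = (-266/(-226))*(2*12/(38 + 12) - 1291) = (-266*(-1/226))*(2*12/50 - 1291) = 133*(2*12*(1/50) - 1291)/113 = 133*(12/25 - 1291)/113 = (133/113)*(-32263/25) = -4290979/2825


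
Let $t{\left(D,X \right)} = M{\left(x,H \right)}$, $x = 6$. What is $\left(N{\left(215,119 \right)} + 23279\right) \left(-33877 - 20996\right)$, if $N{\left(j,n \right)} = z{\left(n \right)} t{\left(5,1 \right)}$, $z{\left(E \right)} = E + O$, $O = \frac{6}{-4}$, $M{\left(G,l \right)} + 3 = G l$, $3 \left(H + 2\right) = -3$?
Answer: $- \frac{2283978879}{2} \approx -1.142 \cdot 10^{9}$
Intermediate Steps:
$H = -3$ ($H = -2 + \frac{1}{3} \left(-3\right) = -2 - 1 = -3$)
$M{\left(G,l \right)} = -3 + G l$
$t{\left(D,X \right)} = -21$ ($t{\left(D,X \right)} = -3 + 6 \left(-3\right) = -3 - 18 = -21$)
$O = - \frac{3}{2}$ ($O = 6 \left(- \frac{1}{4}\right) = - \frac{3}{2} \approx -1.5$)
$z{\left(E \right)} = - \frac{3}{2} + E$ ($z{\left(E \right)} = E - \frac{3}{2} = - \frac{3}{2} + E$)
$N{\left(j,n \right)} = \frac{63}{2} - 21 n$ ($N{\left(j,n \right)} = \left(- \frac{3}{2} + n\right) \left(-21\right) = \frac{63}{2} - 21 n$)
$\left(N{\left(215,119 \right)} + 23279\right) \left(-33877 - 20996\right) = \left(\left(\frac{63}{2} - 2499\right) + 23279\right) \left(-33877 - 20996\right) = \left(\left(\frac{63}{2} - 2499\right) + 23279\right) \left(-54873\right) = \left(- \frac{4935}{2} + 23279\right) \left(-54873\right) = \frac{41623}{2} \left(-54873\right) = - \frac{2283978879}{2}$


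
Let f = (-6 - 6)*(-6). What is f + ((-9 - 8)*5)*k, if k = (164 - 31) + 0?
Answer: -11233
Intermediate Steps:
f = 72 (f = -12*(-6) = 72)
k = 133 (k = 133 + 0 = 133)
f + ((-9 - 8)*5)*k = 72 + ((-9 - 8)*5)*133 = 72 - 17*5*133 = 72 - 85*133 = 72 - 11305 = -11233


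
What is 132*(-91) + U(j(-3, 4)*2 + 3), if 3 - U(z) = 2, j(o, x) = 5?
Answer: -12011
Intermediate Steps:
U(z) = 1 (U(z) = 3 - 1*2 = 3 - 2 = 1)
132*(-91) + U(j(-3, 4)*2 + 3) = 132*(-91) + 1 = -12012 + 1 = -12011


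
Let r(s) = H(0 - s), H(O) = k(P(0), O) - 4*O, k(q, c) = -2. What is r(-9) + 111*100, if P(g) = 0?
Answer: 11062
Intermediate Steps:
H(O) = -2 - 4*O
r(s) = -2 + 4*s (r(s) = -2 - 4*(0 - s) = -2 - (-4)*s = -2 + 4*s)
r(-9) + 111*100 = (-2 + 4*(-9)) + 111*100 = (-2 - 36) + 11100 = -38 + 11100 = 11062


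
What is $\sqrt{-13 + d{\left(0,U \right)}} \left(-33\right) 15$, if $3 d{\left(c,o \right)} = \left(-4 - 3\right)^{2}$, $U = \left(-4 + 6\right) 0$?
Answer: $- 165 \sqrt{30} \approx -903.74$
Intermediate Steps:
$U = 0$ ($U = 2 \cdot 0 = 0$)
$d{\left(c,o \right)} = \frac{49}{3}$ ($d{\left(c,o \right)} = \frac{\left(-4 - 3\right)^{2}}{3} = \frac{\left(-7\right)^{2}}{3} = \frac{1}{3} \cdot 49 = \frac{49}{3}$)
$\sqrt{-13 + d{\left(0,U \right)}} \left(-33\right) 15 = \sqrt{-13 + \frac{49}{3}} \left(-33\right) 15 = \sqrt{\frac{10}{3}} \left(-33\right) 15 = \frac{\sqrt{30}}{3} \left(-33\right) 15 = - 11 \sqrt{30} \cdot 15 = - 165 \sqrt{30}$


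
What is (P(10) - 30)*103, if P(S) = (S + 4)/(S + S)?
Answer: -30179/10 ≈ -3017.9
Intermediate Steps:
P(S) = (4 + S)/(2*S) (P(S) = (4 + S)/((2*S)) = (4 + S)*(1/(2*S)) = (4 + S)/(2*S))
(P(10) - 30)*103 = ((1/2)*(4 + 10)/10 - 30)*103 = ((1/2)*(1/10)*14 - 30)*103 = (7/10 - 30)*103 = -293/10*103 = -30179/10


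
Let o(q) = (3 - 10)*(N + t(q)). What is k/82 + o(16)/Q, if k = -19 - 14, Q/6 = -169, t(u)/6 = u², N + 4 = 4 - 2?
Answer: 32579/3198 ≈ 10.187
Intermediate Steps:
N = -2 (N = -4 + (4 - 2) = -4 + 2 = -2)
t(u) = 6*u²
o(q) = 14 - 42*q² (o(q) = (3 - 10)*(-2 + 6*q²) = -7*(-2 + 6*q²) = 14 - 42*q²)
Q = -1014 (Q = 6*(-169) = -1014)
k = -33
k/82 + o(16)/Q = -33/82 + (14 - 42*16²)/(-1014) = -33*1/82 + (14 - 42*256)*(-1/1014) = -33/82 + (14 - 10752)*(-1/1014) = -33/82 - 10738*(-1/1014) = -33/82 + 413/39 = 32579/3198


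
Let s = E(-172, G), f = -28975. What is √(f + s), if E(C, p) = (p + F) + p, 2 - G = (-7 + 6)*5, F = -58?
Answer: I*√29019 ≈ 170.35*I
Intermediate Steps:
G = 7 (G = 2 - (-7 + 6)*5 = 2 - (-1)*5 = 2 - 1*(-5) = 2 + 5 = 7)
E(C, p) = -58 + 2*p (E(C, p) = (p - 58) + p = (-58 + p) + p = -58 + 2*p)
s = -44 (s = -58 + 2*7 = -58 + 14 = -44)
√(f + s) = √(-28975 - 44) = √(-29019) = I*√29019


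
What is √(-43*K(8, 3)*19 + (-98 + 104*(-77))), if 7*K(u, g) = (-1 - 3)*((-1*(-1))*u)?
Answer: I*√214186/7 ≈ 66.115*I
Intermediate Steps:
K(u, g) = -4*u/7 (K(u, g) = ((-1 - 3)*((-1*(-1))*u))/7 = (-4*u)/7 = -4*u/7)
√(-43*K(8, 3)*19 + (-98 + 104*(-77))) = √(-(-172)*8/7*19 + (-98 + 104*(-77))) = √(-43*(-32/7)*19 + (-98 - 8008)) = √((1376/7)*19 - 8106) = √(26144/7 - 8106) = √(-30598/7) = I*√214186/7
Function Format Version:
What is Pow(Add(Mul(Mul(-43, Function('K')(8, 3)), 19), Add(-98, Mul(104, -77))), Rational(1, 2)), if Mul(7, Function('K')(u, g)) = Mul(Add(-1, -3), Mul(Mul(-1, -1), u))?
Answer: Mul(Rational(1, 7), I, Pow(214186, Rational(1, 2))) ≈ Mul(66.115, I)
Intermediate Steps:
Function('K')(u, g) = Mul(Rational(-4, 7), u) (Function('K')(u, g) = Mul(Rational(1, 7), Mul(Add(-1, -3), Mul(Mul(-1, -1), u))) = Mul(Rational(1, 7), Mul(-4, Mul(1, u))) = Mul(Rational(1, 7), Mul(-4, u)) = Mul(Rational(-4, 7), u))
Pow(Add(Mul(Mul(-43, Function('K')(8, 3)), 19), Add(-98, Mul(104, -77))), Rational(1, 2)) = Pow(Add(Mul(Mul(-43, Mul(Rational(-4, 7), 8)), 19), Add(-98, Mul(104, -77))), Rational(1, 2)) = Pow(Add(Mul(Mul(-43, Rational(-32, 7)), 19), Add(-98, -8008)), Rational(1, 2)) = Pow(Add(Mul(Rational(1376, 7), 19), -8106), Rational(1, 2)) = Pow(Add(Rational(26144, 7), -8106), Rational(1, 2)) = Pow(Rational(-30598, 7), Rational(1, 2)) = Mul(Rational(1, 7), I, Pow(214186, Rational(1, 2)))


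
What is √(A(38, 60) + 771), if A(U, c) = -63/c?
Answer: 3*√8555/10 ≈ 27.748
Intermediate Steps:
√(A(38, 60) + 771) = √(-63/60 + 771) = √(-63*1/60 + 771) = √(-21/20 + 771) = √(15399/20) = 3*√8555/10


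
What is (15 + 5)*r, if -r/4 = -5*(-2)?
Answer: -800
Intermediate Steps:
r = -40 (r = -(-20)*(-2) = -4*10 = -40)
(15 + 5)*r = (15 + 5)*(-40) = 20*(-40) = -800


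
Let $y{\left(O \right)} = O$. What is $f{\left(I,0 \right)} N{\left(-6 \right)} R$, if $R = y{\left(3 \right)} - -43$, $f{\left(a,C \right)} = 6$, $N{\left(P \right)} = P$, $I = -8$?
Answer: $-1656$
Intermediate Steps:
$R = 46$ ($R = 3 - -43 = 3 + 43 = 46$)
$f{\left(I,0 \right)} N{\left(-6 \right)} R = 6 \left(-6\right) 46 = \left(-36\right) 46 = -1656$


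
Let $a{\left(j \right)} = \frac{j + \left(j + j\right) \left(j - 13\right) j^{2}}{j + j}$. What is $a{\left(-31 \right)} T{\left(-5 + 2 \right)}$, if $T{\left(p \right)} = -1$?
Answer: $\frac{84567}{2} \approx 42284.0$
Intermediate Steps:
$a{\left(j \right)} = \frac{j + 2 j^{3} \left(-13 + j\right)}{2 j}$ ($a{\left(j \right)} = \frac{j + 2 j \left(-13 + j\right) j^{2}}{2 j} = \left(j + 2 j \left(-13 + j\right) j^{2}\right) \frac{1}{2 j} = \left(j + 2 j^{3} \left(-13 + j\right)\right) \frac{1}{2 j} = \frac{j + 2 j^{3} \left(-13 + j\right)}{2 j}$)
$a{\left(-31 \right)} T{\left(-5 + 2 \right)} = \left(\frac{1}{2} + \left(-31\right)^{3} - 13 \left(-31\right)^{2}\right) \left(-1\right) = \left(\frac{1}{2} - 29791 - 12493\right) \left(-1\right) = \left(- \frac{84567}{2}\right) \left(-1\right) = \frac{84567}{2}$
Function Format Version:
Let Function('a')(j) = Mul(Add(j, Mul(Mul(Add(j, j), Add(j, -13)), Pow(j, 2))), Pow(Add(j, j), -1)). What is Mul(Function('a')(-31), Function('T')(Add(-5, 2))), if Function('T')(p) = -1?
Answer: Rational(84567, 2) ≈ 42284.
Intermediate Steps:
Function('a')(j) = Mul(Rational(1, 2), Pow(j, -1), Add(j, Mul(2, Pow(j, 3), Add(-13, j)))) (Function('a')(j) = Mul(Add(j, Mul(Mul(Mul(2, j), Add(-13, j)), Pow(j, 2))), Pow(Mul(2, j), -1)) = Mul(Add(j, Mul(Mul(2, j, Add(-13, j)), Pow(j, 2))), Mul(Rational(1, 2), Pow(j, -1))) = Mul(Add(j, Mul(2, Pow(j, 3), Add(-13, j))), Mul(Rational(1, 2), Pow(j, -1))) = Mul(Rational(1, 2), Pow(j, -1), Add(j, Mul(2, Pow(j, 3), Add(-13, j)))))
Mul(Function('a')(-31), Function('T')(Add(-5, 2))) = Mul(Add(Rational(1, 2), Pow(-31, 3), Mul(-13, Pow(-31, 2))), -1) = Mul(Add(Rational(1, 2), -29791, Mul(-13, 961)), -1) = Mul(Add(Rational(1, 2), -29791, -12493), -1) = Mul(Rational(-84567, 2), -1) = Rational(84567, 2)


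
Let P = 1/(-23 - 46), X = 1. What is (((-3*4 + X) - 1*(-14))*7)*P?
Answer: -7/23 ≈ -0.30435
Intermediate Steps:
P = -1/69 (P = 1/(-69) = -1/69 ≈ -0.014493)
(((-3*4 + X) - 1*(-14))*7)*P = (((-3*4 + 1) - 1*(-14))*7)*(-1/69) = (((-12 + 1) + 14)*7)*(-1/69) = ((-11 + 14)*7)*(-1/69) = (3*7)*(-1/69) = 21*(-1/69) = -7/23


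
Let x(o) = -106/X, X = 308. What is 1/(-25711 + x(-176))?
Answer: -154/3959547 ≈ -3.8893e-5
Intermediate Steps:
x(o) = -53/154 (x(o) = -106/308 = -106*1/308 = -53/154)
1/(-25711 + x(-176)) = 1/(-25711 - 53/154) = 1/(-3959547/154) = -154/3959547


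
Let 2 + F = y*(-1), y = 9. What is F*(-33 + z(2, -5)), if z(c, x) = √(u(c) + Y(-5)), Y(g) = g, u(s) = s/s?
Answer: 363 - 22*I ≈ 363.0 - 22.0*I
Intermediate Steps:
u(s) = 1
z(c, x) = 2*I (z(c, x) = √(1 - 5) = √(-4) = 2*I)
F = -11 (F = -2 + 9*(-1) = -2 - 9 = -11)
F*(-33 + z(2, -5)) = -11*(-33 + 2*I) = 363 - 22*I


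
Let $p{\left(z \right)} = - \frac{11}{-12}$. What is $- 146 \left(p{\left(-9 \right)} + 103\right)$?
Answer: $- \frac{91031}{6} \approx -15172.0$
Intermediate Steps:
$p{\left(z \right)} = \frac{11}{12}$ ($p{\left(z \right)} = \left(-11\right) \left(- \frac{1}{12}\right) = \frac{11}{12}$)
$- 146 \left(p{\left(-9 \right)} + 103\right) = - 146 \left(\frac{11}{12} + 103\right) = \left(-146\right) \frac{1247}{12} = - \frac{91031}{6}$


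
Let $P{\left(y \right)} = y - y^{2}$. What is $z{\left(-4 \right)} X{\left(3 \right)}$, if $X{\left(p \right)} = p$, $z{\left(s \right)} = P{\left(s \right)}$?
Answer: $-60$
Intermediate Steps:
$z{\left(s \right)} = s \left(1 - s\right)$
$z{\left(-4 \right)} X{\left(3 \right)} = - 4 \left(1 - -4\right) 3 = - 4 \left(1 + 4\right) 3 = \left(-4\right) 5 \cdot 3 = \left(-20\right) 3 = -60$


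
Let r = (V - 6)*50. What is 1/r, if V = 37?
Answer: 1/1550 ≈ 0.00064516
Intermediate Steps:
r = 1550 (r = (37 - 6)*50 = 31*50 = 1550)
1/r = 1/1550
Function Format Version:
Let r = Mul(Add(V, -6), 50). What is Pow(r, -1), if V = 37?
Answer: Rational(1, 1550) ≈ 0.00064516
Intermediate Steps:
r = 1550 (r = Mul(Add(37, -6), 50) = Mul(31, 50) = 1550)
Pow(r, -1) = Pow(1550, -1) = Rational(1, 1550)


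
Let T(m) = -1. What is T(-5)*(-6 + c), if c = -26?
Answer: 32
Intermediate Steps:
T(-5)*(-6 + c) = -(-6 - 26) = -1*(-32) = 32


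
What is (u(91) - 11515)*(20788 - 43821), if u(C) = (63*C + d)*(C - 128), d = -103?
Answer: 5063229225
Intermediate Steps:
u(C) = (-128 + C)*(-103 + 63*C) (u(C) = (63*C - 103)*(C - 128) = (-103 + 63*C)*(-128 + C) = (-128 + C)*(-103 + 63*C))
(u(91) - 11515)*(20788 - 43821) = ((13184 - 8167*91 + 63*91**2) - 11515)*(20788 - 43821) = ((13184 - 743197 + 63*8281) - 11515)*(-23033) = ((13184 - 743197 + 521703) - 11515)*(-23033) = (-208310 - 11515)*(-23033) = -219825*(-23033) = 5063229225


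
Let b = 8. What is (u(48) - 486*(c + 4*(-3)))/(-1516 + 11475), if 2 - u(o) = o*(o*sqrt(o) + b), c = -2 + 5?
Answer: 3992/9959 - 9216*sqrt(3)/9959 ≈ -1.2020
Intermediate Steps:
c = 3
u(o) = 2 - o*(8 + o**(3/2)) (u(o) = 2 - o*(o*sqrt(o) + 8) = 2 - o*(o**(3/2) + 8) = 2 - o*(8 + o**(3/2)))
(u(48) - 486*(c + 4*(-3)))/(-1516 + 11475) = ((2 - 48**(5/2) - 8*48) - 486*(3 + 4*(-3)))/(-1516 + 11475) = ((2 - 9216*sqrt(3) - 384) - 486*(3 - 12))/9959 = ((2 - 9216*sqrt(3) - 384) - 486*(-9))*(1/9959) = ((-382 - 9216*sqrt(3)) + 4374)*(1/9959) = (3992 - 9216*sqrt(3))*(1/9959) = 3992/9959 - 9216*sqrt(3)/9959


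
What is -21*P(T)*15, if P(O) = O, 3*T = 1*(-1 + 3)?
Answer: -210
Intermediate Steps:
T = 2/3 (T = (1*(-1 + 3))/3 = (1*2)/3 = (1/3)*2 = 2/3 ≈ 0.66667)
-21*P(T)*15 = -21*2/3*15 = -14*15 = -210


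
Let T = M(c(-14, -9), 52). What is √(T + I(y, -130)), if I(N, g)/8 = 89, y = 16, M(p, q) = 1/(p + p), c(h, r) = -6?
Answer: √25629/6 ≈ 26.682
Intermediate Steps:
M(p, q) = 1/(2*p)
I(N, g) = 712 (I(N, g) = 8*89 = 712)
T = -1/12 (T = (½)/(-6) = (½)*(-⅙) = -1/12 ≈ -0.083333)
√(T + I(y, -130)) = √(-1/12 + 712) = √(8543/12) = √25629/6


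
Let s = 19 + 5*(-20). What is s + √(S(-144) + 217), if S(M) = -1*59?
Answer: -81 + √158 ≈ -68.430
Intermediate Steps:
S(M) = -59
s = -81 (s = 19 - 100 = -81)
s + √(S(-144) + 217) = -81 + √(-59 + 217) = -81 + √158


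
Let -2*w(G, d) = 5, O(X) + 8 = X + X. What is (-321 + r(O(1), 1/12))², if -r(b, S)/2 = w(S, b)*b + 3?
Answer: 127449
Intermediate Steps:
O(X) = -8 + 2*X (O(X) = -8 + (X + X) = -8 + 2*X)
w(G, d) = -5/2 (w(G, d) = -½*5 = -5/2)
r(b, S) = -6 + 5*b (r(b, S) = -2*(-5*b/2 + 3) = -2*(3 - 5*b/2) = -6 + 5*b)
(-321 + r(O(1), 1/12))² = (-321 + (-6 + 5*(-8 + 2*1)))² = (-321 + (-6 + 5*(-8 + 2)))² = (-321 + (-6 + 5*(-6)))² = (-321 + (-6 - 30))² = (-321 - 36)² = (-357)² = 127449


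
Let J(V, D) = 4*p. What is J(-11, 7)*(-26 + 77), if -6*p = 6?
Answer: -204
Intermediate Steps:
p = -1 (p = -1/6*6 = -1)
J(V, D) = -4 (J(V, D) = 4*(-1) = -4)
J(-11, 7)*(-26 + 77) = -4*(-26 + 77) = -4*51 = -204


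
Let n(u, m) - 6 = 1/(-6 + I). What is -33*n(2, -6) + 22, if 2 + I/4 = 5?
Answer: -363/2 ≈ -181.50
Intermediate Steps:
I = 12 (I = -8 + 4*5 = -8 + 20 = 12)
n(u, m) = 37/6 (n(u, m) = 6 + 1/(-6 + 12) = 6 + 1/6 = 6 + ⅙ = 37/6)
-33*n(2, -6) + 22 = -33*37/6 + 22 = -407/2 + 22 = -363/2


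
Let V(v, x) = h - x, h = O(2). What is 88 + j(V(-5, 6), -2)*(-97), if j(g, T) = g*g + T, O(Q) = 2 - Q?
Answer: -3210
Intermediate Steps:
h = 0 (h = 2 - 1*2 = 2 - 2 = 0)
V(v, x) = -x (V(v, x) = 0 - x = -x)
j(g, T) = T + g² (j(g, T) = g² + T = T + g²)
88 + j(V(-5, 6), -2)*(-97) = 88 + (-2 + (-1*6)²)*(-97) = 88 + (-2 + (-6)²)*(-97) = 88 + (-2 + 36)*(-97) = 88 + 34*(-97) = 88 - 3298 = -3210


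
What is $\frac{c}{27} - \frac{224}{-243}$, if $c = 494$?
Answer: $\frac{4670}{243} \approx 19.218$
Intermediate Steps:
$\frac{c}{27} - \frac{224}{-243} = \frac{494}{27} - \frac{224}{-243} = 494 \cdot \frac{1}{27} - - \frac{224}{243} = \frac{494}{27} + \frac{224}{243} = \frac{4670}{243}$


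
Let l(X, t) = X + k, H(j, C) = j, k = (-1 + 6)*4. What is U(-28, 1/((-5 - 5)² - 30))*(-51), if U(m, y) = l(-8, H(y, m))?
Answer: -612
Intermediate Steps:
k = 20 (k = 5*4 = 20)
l(X, t) = 20 + X (l(X, t) = X + 20 = 20 + X)
U(m, y) = 12 (U(m, y) = 20 - 8 = 12)
U(-28, 1/((-5 - 5)² - 30))*(-51) = 12*(-51) = -612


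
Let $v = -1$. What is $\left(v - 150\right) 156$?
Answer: $-23556$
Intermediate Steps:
$\left(v - 150\right) 156 = \left(-1 - 150\right) 156 = \left(-151\right) 156 = -23556$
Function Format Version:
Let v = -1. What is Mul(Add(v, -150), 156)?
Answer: -23556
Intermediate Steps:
Mul(Add(v, -150), 156) = Mul(Add(-1, -150), 156) = Mul(-151, 156) = -23556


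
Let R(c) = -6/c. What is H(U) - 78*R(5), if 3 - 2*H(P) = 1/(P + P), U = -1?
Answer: 1907/20 ≈ 95.350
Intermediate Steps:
H(P) = 3/2 - 1/(4*P) (H(P) = 3/2 - 1/(2*(P + P)) = 3/2 - 1/(2*P)/2 = 3/2 - 1/(4*P))
H(U) - 78*R(5) = (¼)*(-1 + 6*(-1))/(-1) - (-468)/5 = (¼)*(-1)*(-1 - 6) - (-468)/5 = (¼)*(-1)*(-7) - 78*(-6/5) = 7/4 + 468/5 = 1907/20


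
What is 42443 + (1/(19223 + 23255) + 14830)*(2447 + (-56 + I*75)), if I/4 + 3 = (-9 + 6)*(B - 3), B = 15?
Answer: -5862389936215/42478 ≈ -1.3801e+8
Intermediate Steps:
I = -156 (I = -12 + 4*((-9 + 6)*(15 - 3)) = -12 + 4*(-3*12) = -12 + 4*(-36) = -12 - 144 = -156)
42443 + (1/(19223 + 23255) + 14830)*(2447 + (-56 + I*75)) = 42443 + (1/(19223 + 23255) + 14830)*(2447 + (-56 - 156*75)) = 42443 + (1/42478 + 14830)*(2447 + (-56 - 11700)) = 42443 + (1/42478 + 14830)*(2447 - 11756) = 42443 + (629948741/42478)*(-9309) = 42443 - 5864192829969/42478 = -5862389936215/42478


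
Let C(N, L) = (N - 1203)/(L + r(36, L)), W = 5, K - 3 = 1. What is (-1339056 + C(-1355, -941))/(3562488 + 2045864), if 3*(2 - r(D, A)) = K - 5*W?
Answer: -623998817/2613492032 ≈ -0.23876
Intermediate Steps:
K = 4 (K = 3 + 1 = 4)
r(D, A) = 9 (r(D, A) = 2 - (4 - 5*5)/3 = 2 - (4 - 25)/3 = 2 - ⅓*(-21) = 2 + 7 = 9)
C(N, L) = (-1203 + N)/(9 + L) (C(N, L) = (N - 1203)/(L + 9) = (-1203 + N)/(9 + L))
(-1339056 + C(-1355, -941))/(3562488 + 2045864) = (-1339056 + (-1203 - 1355)/(9 - 941))/(3562488 + 2045864) = (-1339056 - 2558/(-932))/5608352 = (-1339056 - 1/932*(-2558))*(1/5608352) = (-1339056 + 1279/466)*(1/5608352) = -623998817/466*1/5608352 = -623998817/2613492032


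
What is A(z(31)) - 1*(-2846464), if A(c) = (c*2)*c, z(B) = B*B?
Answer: 4693506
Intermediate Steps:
z(B) = B**2
A(c) = 2*c**2 (A(c) = (2*c)*c = 2*c**2)
A(z(31)) - 1*(-2846464) = 2*(31**2)**2 - 1*(-2846464) = 2*961**2 + 2846464 = 2*923521 + 2846464 = 1847042 + 2846464 = 4693506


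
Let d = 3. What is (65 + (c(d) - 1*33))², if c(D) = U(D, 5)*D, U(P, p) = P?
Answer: 1681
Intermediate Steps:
c(D) = D² (c(D) = D*D = D²)
(65 + (c(d) - 1*33))² = (65 + (3² - 1*33))² = (65 + (9 - 33))² = (65 - 24)² = 41² = 1681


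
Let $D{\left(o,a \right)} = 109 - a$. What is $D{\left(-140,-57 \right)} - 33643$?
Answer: $-33477$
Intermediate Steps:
$D{\left(-140,-57 \right)} - 33643 = \left(109 - -57\right) - 33643 = \left(109 + 57\right) - 33643 = 166 - 33643 = -33477$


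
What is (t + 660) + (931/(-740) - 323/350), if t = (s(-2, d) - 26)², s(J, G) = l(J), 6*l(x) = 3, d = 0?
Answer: 8469747/6475 ≈ 1308.1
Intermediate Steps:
l(x) = ½ (l(x) = (⅙)*3 = ½)
s(J, G) = ½
t = 2601/4 (t = (½ - 26)² = (-51/2)² = 2601/4 ≈ 650.25)
(t + 660) + (931/(-740) - 323/350) = (2601/4 + 660) + (931/(-740) - 323/350) = 5241/4 + (931*(-1/740) - 323*1/350) = 5241/4 + (-931/740 - 323/350) = 5241/4 - 56487/25900 = 8469747/6475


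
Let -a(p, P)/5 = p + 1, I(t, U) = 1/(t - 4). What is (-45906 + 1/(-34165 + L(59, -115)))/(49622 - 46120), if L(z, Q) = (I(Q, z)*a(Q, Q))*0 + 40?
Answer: -1566542251/119505750 ≈ -13.109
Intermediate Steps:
I(t, U) = 1/(-4 + t)
a(p, P) = -5 - 5*p (a(p, P) = -5*(p + 1) = -5*(1 + p) = -5 - 5*p)
L(z, Q) = 40 (L(z, Q) = ((-5 - 5*Q)/(-4 + Q))*0 + 40 = 0 + 40 = 40)
(-45906 + 1/(-34165 + L(59, -115)))/(49622 - 46120) = (-45906 + 1/(-34165 + 40))/(49622 - 46120) = (-45906 + 1/(-34125))/3502 = (-45906 - 1/34125)*(1/3502) = -1566542251/34125*1/3502 = -1566542251/119505750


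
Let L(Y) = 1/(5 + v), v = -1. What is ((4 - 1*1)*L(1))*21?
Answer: 63/4 ≈ 15.750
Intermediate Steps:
L(Y) = ¼ (L(Y) = 1/(5 - 1) = 1/4 = ¼)
((4 - 1*1)*L(1))*21 = ((4 - 1*1)*(¼))*21 = ((4 - 1)*(¼))*21 = (3*(¼))*21 = (¾)*21 = 63/4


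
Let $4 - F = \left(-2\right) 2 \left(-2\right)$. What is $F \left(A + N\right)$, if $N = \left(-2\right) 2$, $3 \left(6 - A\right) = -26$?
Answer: $- \frac{128}{3} \approx -42.667$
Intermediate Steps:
$A = \frac{44}{3}$ ($A = 6 - - \frac{26}{3} = 6 + \frac{26}{3} = \frac{44}{3} \approx 14.667$)
$N = -4$
$F = -4$ ($F = 4 - \left(-2\right) 2 \left(-2\right) = 4 - \left(-4\right) \left(-2\right) = 4 - 8 = -4$)
$F \left(A + N\right) = - 4 \left(\frac{44}{3} - 4\right) = \left(-4\right) \frac{32}{3} = - \frac{128}{3}$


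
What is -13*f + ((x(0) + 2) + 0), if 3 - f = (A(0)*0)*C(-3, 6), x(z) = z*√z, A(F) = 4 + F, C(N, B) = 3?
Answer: -37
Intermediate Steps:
x(z) = z^(3/2)
f = 3 (f = 3 - (4 + 0)*0*3 = 3 - 4*0*3 = 3 - 0*3 = 3 - 1*0 = 3 + 0 = 3)
-13*f + ((x(0) + 2) + 0) = -13*3 + ((0^(3/2) + 2) + 0) = -39 + ((0 + 2) + 0) = -39 + (2 + 0) = -39 + 2 = -37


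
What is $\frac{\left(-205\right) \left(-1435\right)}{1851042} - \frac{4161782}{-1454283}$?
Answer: $\frac{2710482326123}{897312970962} \approx 3.0207$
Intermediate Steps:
$\frac{\left(-205\right) \left(-1435\right)}{1851042} - \frac{4161782}{-1454283} = 294175 \cdot \frac{1}{1851042} - - \frac{4161782}{1454283} = \frac{294175}{1851042} + \frac{4161782}{1454283} = \frac{2710482326123}{897312970962}$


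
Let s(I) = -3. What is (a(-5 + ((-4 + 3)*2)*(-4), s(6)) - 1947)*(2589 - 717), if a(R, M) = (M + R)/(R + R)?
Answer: -3644784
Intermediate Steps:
a(R, M) = (M + R)/(2*R) (a(R, M) = (M + R)/((2*R)) = (M + R)*(1/(2*R)) = (M + R)/(2*R))
(a(-5 + ((-4 + 3)*2)*(-4), s(6)) - 1947)*(2589 - 717) = ((-3 + (-5 + ((-4 + 3)*2)*(-4)))/(2*(-5 + ((-4 + 3)*2)*(-4))) - 1947)*(2589 - 717) = ((-3 + (-5 - 1*2*(-4)))/(2*(-5 - 1*2*(-4))) - 1947)*1872 = ((-3 + (-5 - 2*(-4)))/(2*(-5 - 2*(-4))) - 1947)*1872 = ((-3 + (-5 + 8))/(2*(-5 + 8)) - 1947)*1872 = ((½)*(-3 + 3)/3 - 1947)*1872 = ((½)*(⅓)*0 - 1947)*1872 = (0 - 1947)*1872 = -1947*1872 = -3644784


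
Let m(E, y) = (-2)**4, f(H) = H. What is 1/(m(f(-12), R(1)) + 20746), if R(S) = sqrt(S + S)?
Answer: 1/20762 ≈ 4.8165e-5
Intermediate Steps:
R(S) = sqrt(2)*sqrt(S) (R(S) = sqrt(2*S) = sqrt(2)*sqrt(S))
m(E, y) = 16
1/(m(f(-12), R(1)) + 20746) = 1/(16 + 20746) = 1/20762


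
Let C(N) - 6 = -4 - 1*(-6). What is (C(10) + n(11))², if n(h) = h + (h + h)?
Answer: 1681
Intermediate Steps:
C(N) = 8 (C(N) = 6 + (-4 - 1*(-6)) = 6 + (-4 + 6) = 6 + 2 = 8)
n(h) = 3*h (n(h) = h + 2*h = 3*h)
(C(10) + n(11))² = (8 + 3*11)² = (8 + 33)² = 41² = 1681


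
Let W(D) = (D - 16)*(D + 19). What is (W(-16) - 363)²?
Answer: 210681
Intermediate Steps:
W(D) = (-16 + D)*(19 + D)
(W(-16) - 363)² = ((-304 + (-16)² + 3*(-16)) - 363)² = ((-304 + 256 - 48) - 363)² = (-96 - 363)² = (-459)² = 210681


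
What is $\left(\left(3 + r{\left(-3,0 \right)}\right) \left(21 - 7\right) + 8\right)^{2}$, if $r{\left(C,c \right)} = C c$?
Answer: $2500$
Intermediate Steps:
$\left(\left(3 + r{\left(-3,0 \right)}\right) \left(21 - 7\right) + 8\right)^{2} = \left(\left(3 - 0\right) \left(21 - 7\right) + 8\right)^{2} = \left(\left(3 + 0\right) 14 + 8\right)^{2} = \left(3 \cdot 14 + 8\right)^{2} = \left(42 + 8\right)^{2} = 50^{2} = 2500$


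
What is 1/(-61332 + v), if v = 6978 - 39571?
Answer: -1/93925 ≈ -1.0647e-5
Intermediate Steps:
v = -32593
1/(-61332 + v) = 1/(-61332 - 32593) = 1/(-93925) = -1/93925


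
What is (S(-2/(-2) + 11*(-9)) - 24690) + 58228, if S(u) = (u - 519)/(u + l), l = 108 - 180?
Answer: 5702077/170 ≈ 33542.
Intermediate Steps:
l = -72
S(u) = (-519 + u)/(-72 + u) (S(u) = (u - 519)/(u - 72) = (-519 + u)/(-72 + u))
(S(-2/(-2) + 11*(-9)) - 24690) + 58228 = ((-519 + (-2/(-2) + 11*(-9)))/(-72 + (-2/(-2) + 11*(-9))) - 24690) + 58228 = ((-519 + (-2*(-½) - 99))/(-72 + (-2*(-½) - 99)) - 24690) + 58228 = ((-519 + (1 - 99))/(-72 + (1 - 99)) - 24690) + 58228 = ((-519 - 98)/(-72 - 98) - 24690) + 58228 = (-617/(-170) - 24690) + 58228 = (-1/170*(-617) - 24690) + 58228 = (617/170 - 24690) + 58228 = -4196683/170 + 58228 = 5702077/170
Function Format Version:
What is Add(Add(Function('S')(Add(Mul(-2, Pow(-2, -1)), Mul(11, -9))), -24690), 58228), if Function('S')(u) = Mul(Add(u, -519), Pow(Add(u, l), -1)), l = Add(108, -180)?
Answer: Rational(5702077, 170) ≈ 33542.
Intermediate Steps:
l = -72
Function('S')(u) = Mul(Pow(Add(-72, u), -1), Add(-519, u)) (Function('S')(u) = Mul(Add(u, -519), Pow(Add(u, -72), -1)) = Mul(Add(-519, u), Pow(Add(-72, u), -1)) = Mul(Pow(Add(-72, u), -1), Add(-519, u)))
Add(Add(Function('S')(Add(Mul(-2, Pow(-2, -1)), Mul(11, -9))), -24690), 58228) = Add(Add(Mul(Pow(Add(-72, Add(Mul(-2, Pow(-2, -1)), Mul(11, -9))), -1), Add(-519, Add(Mul(-2, Pow(-2, -1)), Mul(11, -9)))), -24690), 58228) = Add(Add(Mul(Pow(Add(-72, Add(Mul(-2, Rational(-1, 2)), -99)), -1), Add(-519, Add(Mul(-2, Rational(-1, 2)), -99))), -24690), 58228) = Add(Add(Mul(Pow(Add(-72, Add(1, -99)), -1), Add(-519, Add(1, -99))), -24690), 58228) = Add(Add(Mul(Pow(Add(-72, -98), -1), Add(-519, -98)), -24690), 58228) = Add(Add(Mul(Pow(-170, -1), -617), -24690), 58228) = Add(Add(Mul(Rational(-1, 170), -617), -24690), 58228) = Add(Add(Rational(617, 170), -24690), 58228) = Add(Rational(-4196683, 170), 58228) = Rational(5702077, 170)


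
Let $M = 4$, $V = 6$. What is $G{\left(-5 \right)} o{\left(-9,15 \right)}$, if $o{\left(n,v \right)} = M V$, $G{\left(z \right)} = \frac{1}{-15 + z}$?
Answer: $- \frac{6}{5} \approx -1.2$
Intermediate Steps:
$o{\left(n,v \right)} = 24$ ($o{\left(n,v \right)} = 4 \cdot 6 = 24$)
$G{\left(-5 \right)} o{\left(-9,15 \right)} = \frac{1}{-15 - 5} \cdot 24 = \frac{1}{-20} \cdot 24 = \left(- \frac{1}{20}\right) 24 = - \frac{6}{5}$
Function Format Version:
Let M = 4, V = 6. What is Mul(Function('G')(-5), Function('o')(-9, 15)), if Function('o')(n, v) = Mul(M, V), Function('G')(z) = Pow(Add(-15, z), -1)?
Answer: Rational(-6, 5) ≈ -1.2000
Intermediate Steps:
Function('o')(n, v) = 24 (Function('o')(n, v) = Mul(4, 6) = 24)
Mul(Function('G')(-5), Function('o')(-9, 15)) = Mul(Pow(Add(-15, -5), -1), 24) = Mul(Pow(-20, -1), 24) = Mul(Rational(-1, 20), 24) = Rational(-6, 5)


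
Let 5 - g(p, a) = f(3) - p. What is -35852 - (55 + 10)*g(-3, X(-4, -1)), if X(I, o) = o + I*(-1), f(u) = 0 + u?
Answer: -35787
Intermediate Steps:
f(u) = u
X(I, o) = o - I
g(p, a) = 2 + p (g(p, a) = 5 - (3 - p) = 5 + (-3 + p) = 2 + p)
-35852 - (55 + 10)*g(-3, X(-4, -1)) = -35852 - (55 + 10)*(2 - 3) = -35852 - 65*(-1) = -35852 - 1*(-65) = -35852 + 65 = -35787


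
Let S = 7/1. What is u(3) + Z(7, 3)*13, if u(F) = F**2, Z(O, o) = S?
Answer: 100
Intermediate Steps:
S = 7 (S = 7*1 = 7)
Z(O, o) = 7
u(3) + Z(7, 3)*13 = 3**2 + 7*13 = 9 + 91 = 100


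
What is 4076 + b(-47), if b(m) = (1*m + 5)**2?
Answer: 5840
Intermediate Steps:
b(m) = (5 + m)**2 (b(m) = (m + 5)**2 = (5 + m)**2)
4076 + b(-47) = 4076 + (5 - 47)**2 = 4076 + (-42)**2 = 4076 + 1764 = 5840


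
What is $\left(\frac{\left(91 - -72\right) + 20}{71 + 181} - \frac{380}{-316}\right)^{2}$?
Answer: $\frac{163814401}{44036496} \approx 3.72$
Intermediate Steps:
$\left(\frac{\left(91 - -72\right) + 20}{71 + 181} - \frac{380}{-316}\right)^{2} = \left(\frac{\left(91 + 72\right) + 20}{252} - - \frac{95}{79}\right)^{2} = \left(\left(163 + 20\right) \frac{1}{252} + \frac{95}{79}\right)^{2} = \left(183 \cdot \frac{1}{252} + \frac{95}{79}\right)^{2} = \left(\frac{61}{84} + \frac{95}{79}\right)^{2} = \left(\frac{12799}{6636}\right)^{2} = \frac{163814401}{44036496}$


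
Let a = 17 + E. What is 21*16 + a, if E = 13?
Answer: 366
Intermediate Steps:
a = 30 (a = 17 + 13 = 30)
21*16 + a = 21*16 + 30 = 336 + 30 = 366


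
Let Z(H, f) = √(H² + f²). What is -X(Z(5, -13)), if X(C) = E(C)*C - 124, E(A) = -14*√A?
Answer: 124 + 14*194^(¾) ≈ 851.75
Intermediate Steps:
X(C) = -124 - 14*C^(3/2) (X(C) = (-14*√C)*C - 124 = -14*C^(3/2) - 124 = -124 - 14*C^(3/2))
-X(Z(5, -13)) = -(-124 - 14*(5² + (-13)²)^(¾)) = -(-124 - 14*(25 + 169)^(¾)) = -(-124 - 14*194^(¾)) = 124 + 14*194^(¾)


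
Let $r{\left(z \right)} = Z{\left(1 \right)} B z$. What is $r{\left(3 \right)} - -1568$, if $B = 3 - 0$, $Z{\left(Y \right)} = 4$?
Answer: $1604$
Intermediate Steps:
$B = 3$ ($B = 3 + 0 = 3$)
$r{\left(z \right)} = 12 z$ ($r{\left(z \right)} = 4 \cdot 3 z = 12 z$)
$r{\left(3 \right)} - -1568 = 12 \cdot 3 - -1568 = 36 + 1568 = 1604$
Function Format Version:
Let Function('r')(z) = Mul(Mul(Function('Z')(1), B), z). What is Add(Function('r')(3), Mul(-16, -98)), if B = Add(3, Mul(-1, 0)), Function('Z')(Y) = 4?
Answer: 1604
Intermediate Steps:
B = 3 (B = Add(3, 0) = 3)
Function('r')(z) = Mul(12, z) (Function('r')(z) = Mul(Mul(4, 3), z) = Mul(12, z))
Add(Function('r')(3), Mul(-16, -98)) = Add(Mul(12, 3), Mul(-16, -98)) = Add(36, 1568) = 1604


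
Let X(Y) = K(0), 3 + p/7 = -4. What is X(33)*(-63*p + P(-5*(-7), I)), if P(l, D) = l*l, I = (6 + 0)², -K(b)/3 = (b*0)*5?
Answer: 0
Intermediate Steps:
p = -49 (p = -21 + 7*(-4) = -21 - 28 = -49)
K(b) = 0 (K(b) = -3*b*0*5 = -0*5 = -3*0 = 0)
X(Y) = 0
I = 36 (I = 6² = 36)
P(l, D) = l²
X(33)*(-63*p + P(-5*(-7), I)) = 0*(-63*(-49) + (-5*(-7))²) = 0*(3087 + 35²) = 0*(3087 + 1225) = 0*4312 = 0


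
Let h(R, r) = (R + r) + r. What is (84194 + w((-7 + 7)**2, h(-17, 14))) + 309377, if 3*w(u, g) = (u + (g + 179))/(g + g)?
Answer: 12987938/33 ≈ 3.9357e+5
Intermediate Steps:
h(R, r) = R + 2*r
w(u, g) = (179 + g + u)/(6*g) (w(u, g) = ((u + (g + 179))/(g + g))/3 = ((u + (179 + g))/((2*g)))/3 = ((179 + g + u)*(1/(2*g)))/3 = ((179 + g + u)/(2*g))/3 = (179 + g + u)/(6*g))
(84194 + w((-7 + 7)**2, h(-17, 14))) + 309377 = (84194 + (179 + (-17 + 2*14) + (-7 + 7)**2)/(6*(-17 + 2*14))) + 309377 = (84194 + (179 + (-17 + 28) + 0**2)/(6*(-17 + 28))) + 309377 = (84194 + (1/6)*(179 + 11 + 0)/11) + 309377 = (84194 + (1/6)*(1/11)*190) + 309377 = (84194 + 95/33) + 309377 = 2778497/33 + 309377 = 12987938/33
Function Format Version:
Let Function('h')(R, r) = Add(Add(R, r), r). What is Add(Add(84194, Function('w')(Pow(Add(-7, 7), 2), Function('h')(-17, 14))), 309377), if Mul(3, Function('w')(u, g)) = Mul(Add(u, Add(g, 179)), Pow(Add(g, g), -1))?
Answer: Rational(12987938, 33) ≈ 3.9357e+5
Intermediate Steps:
Function('h')(R, r) = Add(R, Mul(2, r))
Function('w')(u, g) = Mul(Rational(1, 6), Pow(g, -1), Add(179, g, u)) (Function('w')(u, g) = Mul(Rational(1, 3), Mul(Add(u, Add(g, 179)), Pow(Add(g, g), -1))) = Mul(Rational(1, 3), Mul(Add(u, Add(179, g)), Pow(Mul(2, g), -1))) = Mul(Rational(1, 3), Mul(Add(179, g, u), Mul(Rational(1, 2), Pow(g, -1)))) = Mul(Rational(1, 3), Mul(Rational(1, 2), Pow(g, -1), Add(179, g, u))) = Mul(Rational(1, 6), Pow(g, -1), Add(179, g, u)))
Add(Add(84194, Function('w')(Pow(Add(-7, 7), 2), Function('h')(-17, 14))), 309377) = Add(Add(84194, Mul(Rational(1, 6), Pow(Add(-17, Mul(2, 14)), -1), Add(179, Add(-17, Mul(2, 14)), Pow(Add(-7, 7), 2)))), 309377) = Add(Add(84194, Mul(Rational(1, 6), Pow(Add(-17, 28), -1), Add(179, Add(-17, 28), Pow(0, 2)))), 309377) = Add(Add(84194, Mul(Rational(1, 6), Pow(11, -1), Add(179, 11, 0))), 309377) = Add(Add(84194, Mul(Rational(1, 6), Rational(1, 11), 190)), 309377) = Add(Add(84194, Rational(95, 33)), 309377) = Add(Rational(2778497, 33), 309377) = Rational(12987938, 33)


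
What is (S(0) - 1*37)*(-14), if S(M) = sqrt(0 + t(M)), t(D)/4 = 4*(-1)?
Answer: 518 - 56*I ≈ 518.0 - 56.0*I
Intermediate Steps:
t(D) = -16 (t(D) = 4*(4*(-1)) = 4*(-4) = -16)
S(M) = 4*I (S(M) = sqrt(0 - 16) = sqrt(-16) = 4*I)
(S(0) - 1*37)*(-14) = (4*I - 1*37)*(-14) = (4*I - 37)*(-14) = (-37 + 4*I)*(-14) = 518 - 56*I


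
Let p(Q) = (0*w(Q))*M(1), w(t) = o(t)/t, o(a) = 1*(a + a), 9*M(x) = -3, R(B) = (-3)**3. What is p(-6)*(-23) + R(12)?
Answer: -27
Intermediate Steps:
R(B) = -27
M(x) = -1/3 (M(x) = (1/9)*(-3) = -1/3)
o(a) = 2*a (o(a) = 1*(2*a) = 2*a)
w(t) = 2 (w(t) = (2*t)/t = 2)
p(Q) = 0 (p(Q) = (0*2)*(-1/3) = 0*(-1/3) = 0)
p(-6)*(-23) + R(12) = 0*(-23) - 27 = 0 - 27 = -27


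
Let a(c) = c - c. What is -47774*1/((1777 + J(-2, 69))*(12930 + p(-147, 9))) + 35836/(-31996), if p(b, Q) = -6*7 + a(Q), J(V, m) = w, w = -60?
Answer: -99316565845/88503719652 ≈ -1.1222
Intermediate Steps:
a(c) = 0
J(V, m) = -60
p(b, Q) = -42 (p(b, Q) = -6*7 + 0 = -42 + 0 = -42)
-47774*1/((1777 + J(-2, 69))*(12930 + p(-147, 9))) + 35836/(-31996) = -47774*1/((1777 - 60)*(12930 - 42)) + 35836/(-31996) = -47774/(1717*12888) + 35836*(-1/31996) = -47774/22128696 - 8959/7999 = -47774*1/22128696 - 8959/7999 = -23887/11064348 - 8959/7999 = -99316565845/88503719652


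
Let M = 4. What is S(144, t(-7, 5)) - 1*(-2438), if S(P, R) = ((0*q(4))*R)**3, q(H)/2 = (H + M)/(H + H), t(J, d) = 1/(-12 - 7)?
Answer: 2438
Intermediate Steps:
t(J, d) = -1/19 (t(J, d) = 1/(-19) = -1/19)
q(H) = (4 + H)/H (q(H) = 2*((H + 4)/(H + H)) = 2*((4 + H)/((2*H))) = 2*((4 + H)*(1/(2*H))) = 2*((4 + H)/(2*H)) = (4 + H)/H)
S(P, R) = 0 (S(P, R) = ((0*((4 + 4)/4))*R)**3 = ((0*((1/4)*8))*R)**3 = ((0*2)*R)**3 = (0*R)**3 = 0**3 = 0)
S(144, t(-7, 5)) - 1*(-2438) = 0 - 1*(-2438) = 0 + 2438 = 2438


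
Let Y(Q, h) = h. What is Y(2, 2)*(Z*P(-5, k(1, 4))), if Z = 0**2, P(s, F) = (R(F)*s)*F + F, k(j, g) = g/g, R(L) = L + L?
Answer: 0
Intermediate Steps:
R(L) = 2*L
k(j, g) = 1
P(s, F) = F + 2*s*F**2 (P(s, F) = ((2*F)*s)*F + F = (2*F*s)*F + F = 2*s*F**2 + F = F + 2*s*F**2)
Z = 0
Y(2, 2)*(Z*P(-5, k(1, 4))) = 2*(0*(1*(1 + 2*1*(-5)))) = 2*(0*(1*(1 - 10))) = 2*(0*(1*(-9))) = 2*(0*(-9)) = 2*0 = 0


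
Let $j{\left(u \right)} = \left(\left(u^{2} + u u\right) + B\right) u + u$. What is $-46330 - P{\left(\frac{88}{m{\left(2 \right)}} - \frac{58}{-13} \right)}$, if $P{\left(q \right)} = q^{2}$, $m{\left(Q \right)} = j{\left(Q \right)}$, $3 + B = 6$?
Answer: $- \frac{70568419}{1521} \approx -46396.0$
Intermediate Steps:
$B = 3$ ($B = -3 + 6 = 3$)
$j{\left(u \right)} = u + u \left(3 + 2 u^{2}\right)$ ($j{\left(u \right)} = \left(\left(u^{2} + u u\right) + 3\right) u + u = \left(\left(u^{2} + u^{2}\right) + 3\right) u + u = \left(2 u^{2} + 3\right) u + u = \left(3 + 2 u^{2}\right) u + u = u \left(3 + 2 u^{2}\right) + u = u + u \left(3 + 2 u^{2}\right)$)
$m{\left(Q \right)} = 2 Q \left(2 + Q^{2}\right)$
$-46330 - P{\left(\frac{88}{m{\left(2 \right)}} - \frac{58}{-13} \right)} = -46330 - \left(\frac{88}{2 \cdot 2 \left(2 + 2^{2}\right)} - \frac{58}{-13}\right)^{2} = -46330 - \left(\frac{88}{2 \cdot 2 \left(2 + 4\right)} - - \frac{58}{13}\right)^{2} = -46330 - \left(\frac{88}{2 \cdot 2 \cdot 6} + \frac{58}{13}\right)^{2} = -46330 - \left(\frac{88}{24} + \frac{58}{13}\right)^{2} = -46330 - \left(88 \cdot \frac{1}{24} + \frac{58}{13}\right)^{2} = -46330 - \left(\frac{11}{3} + \frac{58}{13}\right)^{2} = -46330 - \left(\frac{317}{39}\right)^{2} = -46330 - \frac{100489}{1521} = - \frac{70568419}{1521}$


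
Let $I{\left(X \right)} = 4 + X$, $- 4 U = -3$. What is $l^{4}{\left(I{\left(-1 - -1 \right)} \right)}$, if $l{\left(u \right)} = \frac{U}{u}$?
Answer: $\frac{81}{65536} \approx 0.001236$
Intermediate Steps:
$U = \frac{3}{4}$ ($U = \left(- \frac{1}{4}\right) \left(-3\right) = \frac{3}{4} \approx 0.75$)
$l{\left(u \right)} = \frac{3}{4 u}$
$l^{4}{\left(I{\left(-1 - -1 \right)} \right)} = \left(\frac{3}{4 \left(4 - 0\right)}\right)^{4} = \left(\frac{3}{4 \left(4 + \left(-1 + 1\right)\right)}\right)^{4} = \left(\frac{3}{4 \left(4 + 0\right)}\right)^{4} = \left(\frac{3}{4 \cdot 4}\right)^{4} = \left(\frac{3}{4} \cdot \frac{1}{4}\right)^{4} = \left(\frac{3}{16}\right)^{4} = \frac{81}{65536}$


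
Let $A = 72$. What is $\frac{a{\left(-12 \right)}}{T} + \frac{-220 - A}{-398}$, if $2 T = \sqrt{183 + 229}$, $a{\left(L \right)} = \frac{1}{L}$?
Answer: $\frac{146}{199} - \frac{\sqrt{103}}{1236} \approx 0.72546$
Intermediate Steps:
$T = \sqrt{103}$ ($T = \frac{\sqrt{183 + 229}}{2} = \frac{\sqrt{412}}{2} = \frac{2 \sqrt{103}}{2} = \sqrt{103} \approx 10.149$)
$\frac{a{\left(-12 \right)}}{T} + \frac{-220 - A}{-398} = \frac{1}{\left(-12\right) \sqrt{103}} + \frac{-220 - 72}{-398} = - \frac{\frac{1}{103} \sqrt{103}}{12} + \left(-220 - 72\right) \left(- \frac{1}{398}\right) = - \frac{\sqrt{103}}{1236} - - \frac{146}{199} = - \frac{\sqrt{103}}{1236} + \frac{146}{199} = \frac{146}{199} - \frac{\sqrt{103}}{1236}$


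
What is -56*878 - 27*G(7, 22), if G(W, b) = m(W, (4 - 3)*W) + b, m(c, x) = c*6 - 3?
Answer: -50815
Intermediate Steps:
m(c, x) = -3 + 6*c (m(c, x) = 6*c - 3 = -3 + 6*c)
G(W, b) = -3 + b + 6*W (G(W, b) = (-3 + 6*W) + b = -3 + b + 6*W)
-56*878 - 27*G(7, 22) = -56*878 - 27*(-3 + 22 + 6*7) = -49168 - 27*(-3 + 22 + 42) = -49168 - 27*61 = -49168 - 1*1647 = -49168 - 1647 = -50815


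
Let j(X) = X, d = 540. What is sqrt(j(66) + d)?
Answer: sqrt(606) ≈ 24.617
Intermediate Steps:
sqrt(j(66) + d) = sqrt(66 + 540) = sqrt(606)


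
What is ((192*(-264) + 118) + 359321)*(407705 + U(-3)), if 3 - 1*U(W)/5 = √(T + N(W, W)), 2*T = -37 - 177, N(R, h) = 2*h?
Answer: 125883957720 - 1543755*I*√113 ≈ 1.2588e+11 - 1.641e+7*I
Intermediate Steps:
T = -107 (T = (-37 - 177)/2 = (½)*(-214) = -107)
U(W) = 15 - 5*√(-107 + 2*W)
((192*(-264) + 118) + 359321)*(407705 + U(-3)) = ((192*(-264) + 118) + 359321)*(407705 + (15 - 5*√(-107 + 2*(-3)))) = ((-50688 + 118) + 359321)*(407705 + (15 - 5*√(-107 - 6))) = (-50570 + 359321)*(407705 + (15 - 5*I*√113)) = 308751*(407705 + (15 - 5*I*√113)) = 308751*(407720 - 5*I*√113) = 125883957720 - 1543755*I*√113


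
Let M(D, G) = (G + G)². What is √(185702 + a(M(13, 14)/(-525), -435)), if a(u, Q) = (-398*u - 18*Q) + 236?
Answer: 2*√10932882/15 ≈ 440.87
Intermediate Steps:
M(D, G) = 4*G² (M(D, G) = (2*G)² = 4*G²)
a(u, Q) = 236 - 398*u - 18*Q
√(185702 + a(M(13, 14)/(-525), -435)) = √(185702 + (236 - 398*4*14²/(-525) - 18*(-435))) = √(185702 + (236 - 398*4*196*(-1)/525 + 7830)) = √(185702 + (236 - 312032*(-1)/525 + 7830)) = √(185702 + (236 - 398*(-112/75) + 7830)) = √(185702 + (236 + 44576/75 + 7830)) = √(185702 + 649526/75) = √(14577176/75) = 2*√10932882/15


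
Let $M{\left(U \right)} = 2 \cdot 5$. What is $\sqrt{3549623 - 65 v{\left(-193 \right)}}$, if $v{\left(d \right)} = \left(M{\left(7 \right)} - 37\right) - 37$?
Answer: $\sqrt{3553783} \approx 1885.1$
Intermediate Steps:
$M{\left(U \right)} = 10$
$v{\left(d \right)} = -64$ ($v{\left(d \right)} = \left(10 - 37\right) - 37 = -27 - 37 = -64$)
$\sqrt{3549623 - 65 v{\left(-193 \right)}} = \sqrt{3549623 - -4160} = \sqrt{3549623 + 4160} = \sqrt{3553783}$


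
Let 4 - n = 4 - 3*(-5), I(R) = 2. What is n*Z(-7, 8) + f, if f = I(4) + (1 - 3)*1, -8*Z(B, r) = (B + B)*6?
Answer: -315/2 ≈ -157.50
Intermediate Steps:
Z(B, r) = -3*B/2 (Z(B, r) = -(B + B)*6/8 = -2*B*6/8 = -3*B/2)
f = 0 (f = 2 + (1 - 3)*1 = 2 - 2*1 = 2 - 2 = 0)
n = -15 (n = 4 - (4 - 3*(-5)) = 4 - (4 + 15) = 4 - 1*19 = 4 - 19 = -15)
n*Z(-7, 8) + f = -(-45)*(-7)/2 + 0 = -15*21/2 + 0 = -315/2 + 0 = -315/2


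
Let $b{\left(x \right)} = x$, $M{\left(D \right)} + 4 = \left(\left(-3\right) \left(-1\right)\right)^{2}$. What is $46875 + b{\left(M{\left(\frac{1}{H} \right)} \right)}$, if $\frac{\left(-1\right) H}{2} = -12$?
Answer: $46880$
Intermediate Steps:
$H = 24$ ($H = \left(-2\right) \left(-12\right) = 24$)
$M{\left(D \right)} = 5$ ($M{\left(D \right)} = -4 + \left(\left(-3\right) \left(-1\right)\right)^{2} = -4 + 3^{2} = -4 + 9 = 5$)
$46875 + b{\left(M{\left(\frac{1}{H} \right)} \right)} = 46875 + 5 = 46880$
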